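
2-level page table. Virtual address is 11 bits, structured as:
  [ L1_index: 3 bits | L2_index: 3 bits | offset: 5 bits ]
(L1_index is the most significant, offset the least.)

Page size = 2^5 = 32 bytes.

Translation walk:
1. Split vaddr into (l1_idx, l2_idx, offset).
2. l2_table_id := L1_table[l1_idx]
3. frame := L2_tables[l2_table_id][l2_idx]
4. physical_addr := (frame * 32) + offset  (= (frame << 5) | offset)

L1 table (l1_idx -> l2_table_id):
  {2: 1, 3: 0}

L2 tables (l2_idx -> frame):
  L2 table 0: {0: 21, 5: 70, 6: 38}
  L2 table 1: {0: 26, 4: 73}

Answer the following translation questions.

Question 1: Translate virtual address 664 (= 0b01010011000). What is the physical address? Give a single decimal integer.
Answer: 2360

Derivation:
vaddr = 664 = 0b01010011000
Split: l1_idx=2, l2_idx=4, offset=24
L1[2] = 1
L2[1][4] = 73
paddr = 73 * 32 + 24 = 2360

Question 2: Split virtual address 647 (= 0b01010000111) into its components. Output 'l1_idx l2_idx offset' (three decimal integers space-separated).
Answer: 2 4 7

Derivation:
vaddr = 647 = 0b01010000111
  top 3 bits -> l1_idx = 2
  next 3 bits -> l2_idx = 4
  bottom 5 bits -> offset = 7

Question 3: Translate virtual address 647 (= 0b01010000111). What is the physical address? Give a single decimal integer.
vaddr = 647 = 0b01010000111
Split: l1_idx=2, l2_idx=4, offset=7
L1[2] = 1
L2[1][4] = 73
paddr = 73 * 32 + 7 = 2343

Answer: 2343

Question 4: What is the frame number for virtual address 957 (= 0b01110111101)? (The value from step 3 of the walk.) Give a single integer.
Answer: 70

Derivation:
vaddr = 957: l1_idx=3, l2_idx=5
L1[3] = 0; L2[0][5] = 70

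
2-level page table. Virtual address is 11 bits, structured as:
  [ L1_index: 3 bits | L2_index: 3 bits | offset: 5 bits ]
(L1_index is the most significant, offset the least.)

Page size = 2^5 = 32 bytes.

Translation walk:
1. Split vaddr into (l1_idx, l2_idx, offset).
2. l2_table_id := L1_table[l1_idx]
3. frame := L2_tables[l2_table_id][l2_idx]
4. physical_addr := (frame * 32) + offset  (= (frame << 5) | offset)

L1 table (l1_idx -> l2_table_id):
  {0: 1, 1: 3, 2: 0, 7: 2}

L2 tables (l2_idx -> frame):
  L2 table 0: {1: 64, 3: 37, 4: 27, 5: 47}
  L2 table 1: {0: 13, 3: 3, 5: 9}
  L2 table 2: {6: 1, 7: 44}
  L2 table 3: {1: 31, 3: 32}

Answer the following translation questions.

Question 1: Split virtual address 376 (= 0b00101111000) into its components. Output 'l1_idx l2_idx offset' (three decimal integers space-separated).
Answer: 1 3 24

Derivation:
vaddr = 376 = 0b00101111000
  top 3 bits -> l1_idx = 1
  next 3 bits -> l2_idx = 3
  bottom 5 bits -> offset = 24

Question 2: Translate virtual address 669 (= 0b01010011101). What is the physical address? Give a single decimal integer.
vaddr = 669 = 0b01010011101
Split: l1_idx=2, l2_idx=4, offset=29
L1[2] = 0
L2[0][4] = 27
paddr = 27 * 32 + 29 = 893

Answer: 893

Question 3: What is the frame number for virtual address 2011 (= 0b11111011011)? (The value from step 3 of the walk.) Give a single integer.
vaddr = 2011: l1_idx=7, l2_idx=6
L1[7] = 2; L2[2][6] = 1

Answer: 1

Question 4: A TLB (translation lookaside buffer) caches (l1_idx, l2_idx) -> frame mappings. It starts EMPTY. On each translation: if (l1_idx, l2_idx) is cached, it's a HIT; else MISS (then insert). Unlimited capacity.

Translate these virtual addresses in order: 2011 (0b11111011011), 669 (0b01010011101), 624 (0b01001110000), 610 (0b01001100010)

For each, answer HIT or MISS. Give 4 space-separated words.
vaddr=2011: (7,6) not in TLB -> MISS, insert
vaddr=669: (2,4) not in TLB -> MISS, insert
vaddr=624: (2,3) not in TLB -> MISS, insert
vaddr=610: (2,3) in TLB -> HIT

Answer: MISS MISS MISS HIT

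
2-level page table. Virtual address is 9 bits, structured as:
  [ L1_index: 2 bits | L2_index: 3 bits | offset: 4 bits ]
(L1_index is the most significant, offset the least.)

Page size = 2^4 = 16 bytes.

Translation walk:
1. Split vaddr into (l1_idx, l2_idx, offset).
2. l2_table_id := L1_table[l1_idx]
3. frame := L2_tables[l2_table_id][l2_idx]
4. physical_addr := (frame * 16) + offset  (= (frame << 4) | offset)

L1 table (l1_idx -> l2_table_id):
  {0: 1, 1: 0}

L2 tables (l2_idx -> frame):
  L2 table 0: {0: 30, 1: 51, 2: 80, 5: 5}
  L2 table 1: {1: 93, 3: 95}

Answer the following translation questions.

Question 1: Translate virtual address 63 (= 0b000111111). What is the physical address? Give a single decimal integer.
vaddr = 63 = 0b000111111
Split: l1_idx=0, l2_idx=3, offset=15
L1[0] = 1
L2[1][3] = 95
paddr = 95 * 16 + 15 = 1535

Answer: 1535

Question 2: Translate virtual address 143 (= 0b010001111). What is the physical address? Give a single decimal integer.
Answer: 495

Derivation:
vaddr = 143 = 0b010001111
Split: l1_idx=1, l2_idx=0, offset=15
L1[1] = 0
L2[0][0] = 30
paddr = 30 * 16 + 15 = 495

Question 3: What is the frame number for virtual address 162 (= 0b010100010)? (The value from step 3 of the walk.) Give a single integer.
Answer: 80

Derivation:
vaddr = 162: l1_idx=1, l2_idx=2
L1[1] = 0; L2[0][2] = 80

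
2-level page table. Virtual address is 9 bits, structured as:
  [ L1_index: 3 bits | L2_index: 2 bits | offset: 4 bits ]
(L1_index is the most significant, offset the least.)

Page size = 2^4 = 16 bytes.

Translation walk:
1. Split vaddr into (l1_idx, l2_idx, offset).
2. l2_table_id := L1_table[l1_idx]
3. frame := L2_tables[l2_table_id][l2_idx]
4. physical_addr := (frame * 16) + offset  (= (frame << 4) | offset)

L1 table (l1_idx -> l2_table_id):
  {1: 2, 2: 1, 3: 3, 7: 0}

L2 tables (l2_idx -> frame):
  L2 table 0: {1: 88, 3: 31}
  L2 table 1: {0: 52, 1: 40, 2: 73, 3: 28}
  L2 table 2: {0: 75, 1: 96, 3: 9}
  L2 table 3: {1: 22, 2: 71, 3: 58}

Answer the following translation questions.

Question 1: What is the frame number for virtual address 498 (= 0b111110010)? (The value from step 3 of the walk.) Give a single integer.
Answer: 31

Derivation:
vaddr = 498: l1_idx=7, l2_idx=3
L1[7] = 0; L2[0][3] = 31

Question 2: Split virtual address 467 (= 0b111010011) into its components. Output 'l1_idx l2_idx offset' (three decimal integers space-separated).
vaddr = 467 = 0b111010011
  top 3 bits -> l1_idx = 7
  next 2 bits -> l2_idx = 1
  bottom 4 bits -> offset = 3

Answer: 7 1 3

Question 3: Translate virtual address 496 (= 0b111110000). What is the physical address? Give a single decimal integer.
vaddr = 496 = 0b111110000
Split: l1_idx=7, l2_idx=3, offset=0
L1[7] = 0
L2[0][3] = 31
paddr = 31 * 16 + 0 = 496

Answer: 496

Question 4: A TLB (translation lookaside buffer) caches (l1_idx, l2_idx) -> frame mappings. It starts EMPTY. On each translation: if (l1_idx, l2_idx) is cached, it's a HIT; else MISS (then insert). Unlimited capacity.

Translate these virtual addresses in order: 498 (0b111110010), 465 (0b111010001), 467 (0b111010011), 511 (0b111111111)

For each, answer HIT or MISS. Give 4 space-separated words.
vaddr=498: (7,3) not in TLB -> MISS, insert
vaddr=465: (7,1) not in TLB -> MISS, insert
vaddr=467: (7,1) in TLB -> HIT
vaddr=511: (7,3) in TLB -> HIT

Answer: MISS MISS HIT HIT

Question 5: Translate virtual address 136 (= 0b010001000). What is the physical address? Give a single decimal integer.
Answer: 840

Derivation:
vaddr = 136 = 0b010001000
Split: l1_idx=2, l2_idx=0, offset=8
L1[2] = 1
L2[1][0] = 52
paddr = 52 * 16 + 8 = 840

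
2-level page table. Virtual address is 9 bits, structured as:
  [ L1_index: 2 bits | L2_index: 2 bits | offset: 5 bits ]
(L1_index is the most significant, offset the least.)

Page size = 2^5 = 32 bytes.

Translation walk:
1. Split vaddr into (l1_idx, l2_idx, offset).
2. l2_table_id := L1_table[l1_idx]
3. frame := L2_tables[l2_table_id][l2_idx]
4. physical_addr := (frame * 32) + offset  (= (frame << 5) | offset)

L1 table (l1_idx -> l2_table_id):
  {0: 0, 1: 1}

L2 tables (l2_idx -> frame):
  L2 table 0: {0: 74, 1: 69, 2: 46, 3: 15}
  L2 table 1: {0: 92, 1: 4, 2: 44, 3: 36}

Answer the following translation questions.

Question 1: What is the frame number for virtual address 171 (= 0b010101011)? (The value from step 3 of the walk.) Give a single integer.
vaddr = 171: l1_idx=1, l2_idx=1
L1[1] = 1; L2[1][1] = 4

Answer: 4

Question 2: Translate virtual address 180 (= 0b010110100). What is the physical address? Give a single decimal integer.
vaddr = 180 = 0b010110100
Split: l1_idx=1, l2_idx=1, offset=20
L1[1] = 1
L2[1][1] = 4
paddr = 4 * 32 + 20 = 148

Answer: 148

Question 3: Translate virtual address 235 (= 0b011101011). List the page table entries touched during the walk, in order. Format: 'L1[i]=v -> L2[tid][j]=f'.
vaddr = 235 = 0b011101011
Split: l1_idx=1, l2_idx=3, offset=11

Answer: L1[1]=1 -> L2[1][3]=36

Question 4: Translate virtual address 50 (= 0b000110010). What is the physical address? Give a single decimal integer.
Answer: 2226

Derivation:
vaddr = 50 = 0b000110010
Split: l1_idx=0, l2_idx=1, offset=18
L1[0] = 0
L2[0][1] = 69
paddr = 69 * 32 + 18 = 2226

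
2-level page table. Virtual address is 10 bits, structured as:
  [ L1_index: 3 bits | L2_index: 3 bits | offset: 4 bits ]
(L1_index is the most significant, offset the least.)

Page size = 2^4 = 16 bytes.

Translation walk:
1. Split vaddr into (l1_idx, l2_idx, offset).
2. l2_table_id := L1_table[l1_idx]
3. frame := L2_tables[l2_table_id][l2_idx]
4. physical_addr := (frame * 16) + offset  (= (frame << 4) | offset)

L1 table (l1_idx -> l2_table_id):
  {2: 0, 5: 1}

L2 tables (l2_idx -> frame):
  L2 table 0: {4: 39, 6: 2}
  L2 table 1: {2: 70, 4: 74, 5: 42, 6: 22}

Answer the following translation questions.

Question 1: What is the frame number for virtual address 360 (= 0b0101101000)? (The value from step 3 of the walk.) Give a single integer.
Answer: 2

Derivation:
vaddr = 360: l1_idx=2, l2_idx=6
L1[2] = 0; L2[0][6] = 2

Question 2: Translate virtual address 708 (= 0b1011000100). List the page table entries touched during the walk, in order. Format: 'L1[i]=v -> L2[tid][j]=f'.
vaddr = 708 = 0b1011000100
Split: l1_idx=5, l2_idx=4, offset=4

Answer: L1[5]=1 -> L2[1][4]=74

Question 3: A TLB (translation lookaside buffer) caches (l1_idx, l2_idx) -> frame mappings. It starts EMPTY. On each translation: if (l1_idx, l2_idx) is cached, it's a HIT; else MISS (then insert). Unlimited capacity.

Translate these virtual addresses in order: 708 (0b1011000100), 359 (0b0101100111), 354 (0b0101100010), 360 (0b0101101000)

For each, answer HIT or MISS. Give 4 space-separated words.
Answer: MISS MISS HIT HIT

Derivation:
vaddr=708: (5,4) not in TLB -> MISS, insert
vaddr=359: (2,6) not in TLB -> MISS, insert
vaddr=354: (2,6) in TLB -> HIT
vaddr=360: (2,6) in TLB -> HIT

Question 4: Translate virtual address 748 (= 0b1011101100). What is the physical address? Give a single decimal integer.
Answer: 364

Derivation:
vaddr = 748 = 0b1011101100
Split: l1_idx=5, l2_idx=6, offset=12
L1[5] = 1
L2[1][6] = 22
paddr = 22 * 16 + 12 = 364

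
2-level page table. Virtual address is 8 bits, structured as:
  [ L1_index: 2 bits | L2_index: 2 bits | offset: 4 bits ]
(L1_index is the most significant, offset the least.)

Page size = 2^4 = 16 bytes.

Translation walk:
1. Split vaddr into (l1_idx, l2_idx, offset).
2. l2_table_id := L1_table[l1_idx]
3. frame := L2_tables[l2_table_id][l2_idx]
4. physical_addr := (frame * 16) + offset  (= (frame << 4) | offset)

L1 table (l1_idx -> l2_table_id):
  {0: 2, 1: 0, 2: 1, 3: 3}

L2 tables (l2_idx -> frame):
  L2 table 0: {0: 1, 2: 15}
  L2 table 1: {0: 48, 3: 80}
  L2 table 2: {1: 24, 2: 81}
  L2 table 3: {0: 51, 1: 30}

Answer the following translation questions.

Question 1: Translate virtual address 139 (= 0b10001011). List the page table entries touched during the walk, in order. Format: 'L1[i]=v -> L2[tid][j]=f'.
Answer: L1[2]=1 -> L2[1][0]=48

Derivation:
vaddr = 139 = 0b10001011
Split: l1_idx=2, l2_idx=0, offset=11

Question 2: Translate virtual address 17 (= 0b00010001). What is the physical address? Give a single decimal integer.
vaddr = 17 = 0b00010001
Split: l1_idx=0, l2_idx=1, offset=1
L1[0] = 2
L2[2][1] = 24
paddr = 24 * 16 + 1 = 385

Answer: 385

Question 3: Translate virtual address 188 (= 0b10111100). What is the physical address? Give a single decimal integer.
vaddr = 188 = 0b10111100
Split: l1_idx=2, l2_idx=3, offset=12
L1[2] = 1
L2[1][3] = 80
paddr = 80 * 16 + 12 = 1292

Answer: 1292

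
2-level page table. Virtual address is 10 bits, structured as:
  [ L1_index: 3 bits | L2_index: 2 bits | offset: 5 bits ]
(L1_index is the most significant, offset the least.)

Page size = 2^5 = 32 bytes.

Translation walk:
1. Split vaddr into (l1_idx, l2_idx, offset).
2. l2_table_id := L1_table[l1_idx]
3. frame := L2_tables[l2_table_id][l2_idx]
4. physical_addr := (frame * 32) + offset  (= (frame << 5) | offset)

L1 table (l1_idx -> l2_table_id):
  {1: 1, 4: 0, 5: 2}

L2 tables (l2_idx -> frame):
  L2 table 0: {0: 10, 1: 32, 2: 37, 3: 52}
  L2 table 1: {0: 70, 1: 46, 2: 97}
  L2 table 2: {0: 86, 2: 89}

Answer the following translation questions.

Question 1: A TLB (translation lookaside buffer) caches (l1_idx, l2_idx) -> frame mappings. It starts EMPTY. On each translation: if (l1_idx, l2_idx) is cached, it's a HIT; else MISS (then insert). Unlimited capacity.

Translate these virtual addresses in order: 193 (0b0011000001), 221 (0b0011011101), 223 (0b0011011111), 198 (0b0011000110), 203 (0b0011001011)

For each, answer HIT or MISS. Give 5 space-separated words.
vaddr=193: (1,2) not in TLB -> MISS, insert
vaddr=221: (1,2) in TLB -> HIT
vaddr=223: (1,2) in TLB -> HIT
vaddr=198: (1,2) in TLB -> HIT
vaddr=203: (1,2) in TLB -> HIT

Answer: MISS HIT HIT HIT HIT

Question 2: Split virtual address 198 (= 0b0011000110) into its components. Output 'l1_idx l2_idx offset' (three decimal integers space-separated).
Answer: 1 2 6

Derivation:
vaddr = 198 = 0b0011000110
  top 3 bits -> l1_idx = 1
  next 2 bits -> l2_idx = 2
  bottom 5 bits -> offset = 6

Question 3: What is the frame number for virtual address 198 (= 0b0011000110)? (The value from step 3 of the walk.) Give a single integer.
vaddr = 198: l1_idx=1, l2_idx=2
L1[1] = 1; L2[1][2] = 97

Answer: 97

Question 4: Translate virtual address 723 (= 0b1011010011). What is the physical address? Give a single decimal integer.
vaddr = 723 = 0b1011010011
Split: l1_idx=5, l2_idx=2, offset=19
L1[5] = 2
L2[2][2] = 89
paddr = 89 * 32 + 19 = 2867

Answer: 2867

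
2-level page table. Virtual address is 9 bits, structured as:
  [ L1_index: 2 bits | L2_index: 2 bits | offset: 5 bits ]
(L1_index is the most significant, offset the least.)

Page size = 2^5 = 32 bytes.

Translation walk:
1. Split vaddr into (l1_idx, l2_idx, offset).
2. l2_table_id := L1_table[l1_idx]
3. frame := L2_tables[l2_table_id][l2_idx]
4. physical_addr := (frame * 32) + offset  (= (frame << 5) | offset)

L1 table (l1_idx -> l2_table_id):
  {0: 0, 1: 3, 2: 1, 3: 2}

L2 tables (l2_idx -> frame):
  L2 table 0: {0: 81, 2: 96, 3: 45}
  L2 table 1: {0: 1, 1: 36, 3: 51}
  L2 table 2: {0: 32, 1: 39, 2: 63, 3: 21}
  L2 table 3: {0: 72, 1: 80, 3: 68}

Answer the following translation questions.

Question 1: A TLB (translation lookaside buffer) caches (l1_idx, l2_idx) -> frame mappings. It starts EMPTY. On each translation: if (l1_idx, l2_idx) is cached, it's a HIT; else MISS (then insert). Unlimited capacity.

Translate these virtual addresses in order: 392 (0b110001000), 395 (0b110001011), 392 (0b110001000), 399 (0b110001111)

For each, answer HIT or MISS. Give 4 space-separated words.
Answer: MISS HIT HIT HIT

Derivation:
vaddr=392: (3,0) not in TLB -> MISS, insert
vaddr=395: (3,0) in TLB -> HIT
vaddr=392: (3,0) in TLB -> HIT
vaddr=399: (3,0) in TLB -> HIT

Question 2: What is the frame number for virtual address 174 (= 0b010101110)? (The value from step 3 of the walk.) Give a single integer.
vaddr = 174: l1_idx=1, l2_idx=1
L1[1] = 3; L2[3][1] = 80

Answer: 80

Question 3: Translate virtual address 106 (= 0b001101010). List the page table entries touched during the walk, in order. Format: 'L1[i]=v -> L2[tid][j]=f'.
vaddr = 106 = 0b001101010
Split: l1_idx=0, l2_idx=3, offset=10

Answer: L1[0]=0 -> L2[0][3]=45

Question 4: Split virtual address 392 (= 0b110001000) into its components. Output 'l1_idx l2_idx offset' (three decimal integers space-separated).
vaddr = 392 = 0b110001000
  top 2 bits -> l1_idx = 3
  next 2 bits -> l2_idx = 0
  bottom 5 bits -> offset = 8

Answer: 3 0 8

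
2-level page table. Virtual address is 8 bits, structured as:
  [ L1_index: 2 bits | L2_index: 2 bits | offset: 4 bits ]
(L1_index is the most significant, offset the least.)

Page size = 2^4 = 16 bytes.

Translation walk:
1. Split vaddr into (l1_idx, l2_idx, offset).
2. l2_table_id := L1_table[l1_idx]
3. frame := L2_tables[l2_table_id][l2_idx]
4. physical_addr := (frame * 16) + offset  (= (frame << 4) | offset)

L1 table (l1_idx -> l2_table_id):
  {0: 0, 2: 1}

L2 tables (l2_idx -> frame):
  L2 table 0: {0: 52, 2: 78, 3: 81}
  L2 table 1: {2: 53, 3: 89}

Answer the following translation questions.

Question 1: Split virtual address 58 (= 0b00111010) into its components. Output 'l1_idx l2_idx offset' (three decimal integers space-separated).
Answer: 0 3 10

Derivation:
vaddr = 58 = 0b00111010
  top 2 bits -> l1_idx = 0
  next 2 bits -> l2_idx = 3
  bottom 4 bits -> offset = 10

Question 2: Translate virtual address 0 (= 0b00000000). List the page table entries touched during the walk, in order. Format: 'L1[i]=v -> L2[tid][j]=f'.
Answer: L1[0]=0 -> L2[0][0]=52

Derivation:
vaddr = 0 = 0b00000000
Split: l1_idx=0, l2_idx=0, offset=0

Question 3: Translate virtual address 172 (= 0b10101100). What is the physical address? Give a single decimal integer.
vaddr = 172 = 0b10101100
Split: l1_idx=2, l2_idx=2, offset=12
L1[2] = 1
L2[1][2] = 53
paddr = 53 * 16 + 12 = 860

Answer: 860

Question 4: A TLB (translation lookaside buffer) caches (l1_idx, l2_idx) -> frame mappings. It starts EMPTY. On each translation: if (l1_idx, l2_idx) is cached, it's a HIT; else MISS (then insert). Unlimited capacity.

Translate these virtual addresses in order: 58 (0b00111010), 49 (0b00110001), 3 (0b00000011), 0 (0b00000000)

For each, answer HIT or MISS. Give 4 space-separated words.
Answer: MISS HIT MISS HIT

Derivation:
vaddr=58: (0,3) not in TLB -> MISS, insert
vaddr=49: (0,3) in TLB -> HIT
vaddr=3: (0,0) not in TLB -> MISS, insert
vaddr=0: (0,0) in TLB -> HIT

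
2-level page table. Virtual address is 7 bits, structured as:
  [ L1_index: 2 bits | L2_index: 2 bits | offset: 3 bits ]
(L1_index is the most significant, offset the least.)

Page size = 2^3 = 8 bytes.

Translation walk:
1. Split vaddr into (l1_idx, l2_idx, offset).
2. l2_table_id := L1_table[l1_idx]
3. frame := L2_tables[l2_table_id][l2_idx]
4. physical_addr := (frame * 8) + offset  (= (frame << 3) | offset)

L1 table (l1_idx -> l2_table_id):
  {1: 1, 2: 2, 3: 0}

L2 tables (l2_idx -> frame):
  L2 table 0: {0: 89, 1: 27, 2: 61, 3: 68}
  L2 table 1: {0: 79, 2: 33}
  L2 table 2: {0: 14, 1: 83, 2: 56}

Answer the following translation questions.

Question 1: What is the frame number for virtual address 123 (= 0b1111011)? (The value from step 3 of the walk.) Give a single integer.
vaddr = 123: l1_idx=3, l2_idx=3
L1[3] = 0; L2[0][3] = 68

Answer: 68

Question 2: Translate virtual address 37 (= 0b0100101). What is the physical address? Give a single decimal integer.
vaddr = 37 = 0b0100101
Split: l1_idx=1, l2_idx=0, offset=5
L1[1] = 1
L2[1][0] = 79
paddr = 79 * 8 + 5 = 637

Answer: 637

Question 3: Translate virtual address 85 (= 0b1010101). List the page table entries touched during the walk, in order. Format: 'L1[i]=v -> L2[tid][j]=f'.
vaddr = 85 = 0b1010101
Split: l1_idx=2, l2_idx=2, offset=5

Answer: L1[2]=2 -> L2[2][2]=56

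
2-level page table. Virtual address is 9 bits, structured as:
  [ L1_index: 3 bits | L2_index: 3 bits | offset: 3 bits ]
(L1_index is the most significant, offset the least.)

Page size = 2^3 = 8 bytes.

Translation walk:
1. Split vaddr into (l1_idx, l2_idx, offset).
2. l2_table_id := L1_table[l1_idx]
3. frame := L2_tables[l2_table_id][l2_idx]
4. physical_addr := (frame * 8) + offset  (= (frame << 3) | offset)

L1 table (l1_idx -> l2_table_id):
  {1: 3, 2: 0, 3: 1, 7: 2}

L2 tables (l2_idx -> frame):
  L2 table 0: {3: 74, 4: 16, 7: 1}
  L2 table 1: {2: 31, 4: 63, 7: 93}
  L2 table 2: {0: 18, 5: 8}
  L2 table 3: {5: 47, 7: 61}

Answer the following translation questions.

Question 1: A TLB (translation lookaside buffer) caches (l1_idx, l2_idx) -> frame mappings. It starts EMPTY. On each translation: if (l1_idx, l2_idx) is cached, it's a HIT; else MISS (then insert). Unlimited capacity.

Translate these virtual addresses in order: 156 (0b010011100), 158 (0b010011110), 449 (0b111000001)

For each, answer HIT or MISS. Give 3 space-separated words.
vaddr=156: (2,3) not in TLB -> MISS, insert
vaddr=158: (2,3) in TLB -> HIT
vaddr=449: (7,0) not in TLB -> MISS, insert

Answer: MISS HIT MISS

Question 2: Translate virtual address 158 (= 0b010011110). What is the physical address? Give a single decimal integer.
vaddr = 158 = 0b010011110
Split: l1_idx=2, l2_idx=3, offset=6
L1[2] = 0
L2[0][3] = 74
paddr = 74 * 8 + 6 = 598

Answer: 598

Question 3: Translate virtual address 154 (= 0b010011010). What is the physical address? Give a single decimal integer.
vaddr = 154 = 0b010011010
Split: l1_idx=2, l2_idx=3, offset=2
L1[2] = 0
L2[0][3] = 74
paddr = 74 * 8 + 2 = 594

Answer: 594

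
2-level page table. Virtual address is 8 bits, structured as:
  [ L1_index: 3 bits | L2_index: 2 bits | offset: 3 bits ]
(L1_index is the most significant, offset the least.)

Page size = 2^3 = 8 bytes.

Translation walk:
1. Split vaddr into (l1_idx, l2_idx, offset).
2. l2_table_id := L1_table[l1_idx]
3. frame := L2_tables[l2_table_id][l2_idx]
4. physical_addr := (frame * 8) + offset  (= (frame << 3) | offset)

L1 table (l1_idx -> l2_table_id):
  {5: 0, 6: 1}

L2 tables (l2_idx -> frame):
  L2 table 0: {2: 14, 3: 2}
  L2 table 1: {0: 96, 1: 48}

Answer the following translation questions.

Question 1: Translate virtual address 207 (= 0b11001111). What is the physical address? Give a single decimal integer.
vaddr = 207 = 0b11001111
Split: l1_idx=6, l2_idx=1, offset=7
L1[6] = 1
L2[1][1] = 48
paddr = 48 * 8 + 7 = 391

Answer: 391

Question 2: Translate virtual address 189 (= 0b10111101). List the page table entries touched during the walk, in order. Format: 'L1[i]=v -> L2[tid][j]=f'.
vaddr = 189 = 0b10111101
Split: l1_idx=5, l2_idx=3, offset=5

Answer: L1[5]=0 -> L2[0][3]=2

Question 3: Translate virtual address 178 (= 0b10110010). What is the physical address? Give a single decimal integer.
Answer: 114

Derivation:
vaddr = 178 = 0b10110010
Split: l1_idx=5, l2_idx=2, offset=2
L1[5] = 0
L2[0][2] = 14
paddr = 14 * 8 + 2 = 114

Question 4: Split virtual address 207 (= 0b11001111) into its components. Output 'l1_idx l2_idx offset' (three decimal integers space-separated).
vaddr = 207 = 0b11001111
  top 3 bits -> l1_idx = 6
  next 2 bits -> l2_idx = 1
  bottom 3 bits -> offset = 7

Answer: 6 1 7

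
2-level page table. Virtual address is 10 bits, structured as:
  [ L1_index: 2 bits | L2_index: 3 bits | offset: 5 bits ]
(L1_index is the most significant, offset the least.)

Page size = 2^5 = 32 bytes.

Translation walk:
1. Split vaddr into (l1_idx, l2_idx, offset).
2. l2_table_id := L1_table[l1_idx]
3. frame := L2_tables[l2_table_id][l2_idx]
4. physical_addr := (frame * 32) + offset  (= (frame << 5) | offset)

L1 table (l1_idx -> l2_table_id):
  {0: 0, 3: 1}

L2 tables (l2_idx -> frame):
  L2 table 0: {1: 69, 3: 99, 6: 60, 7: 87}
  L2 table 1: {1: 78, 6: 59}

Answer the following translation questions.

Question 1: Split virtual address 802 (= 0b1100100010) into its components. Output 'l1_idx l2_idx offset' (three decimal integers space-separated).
vaddr = 802 = 0b1100100010
  top 2 bits -> l1_idx = 3
  next 3 bits -> l2_idx = 1
  bottom 5 bits -> offset = 2

Answer: 3 1 2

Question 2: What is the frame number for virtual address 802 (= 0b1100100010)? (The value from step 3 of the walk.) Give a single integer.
Answer: 78

Derivation:
vaddr = 802: l1_idx=3, l2_idx=1
L1[3] = 1; L2[1][1] = 78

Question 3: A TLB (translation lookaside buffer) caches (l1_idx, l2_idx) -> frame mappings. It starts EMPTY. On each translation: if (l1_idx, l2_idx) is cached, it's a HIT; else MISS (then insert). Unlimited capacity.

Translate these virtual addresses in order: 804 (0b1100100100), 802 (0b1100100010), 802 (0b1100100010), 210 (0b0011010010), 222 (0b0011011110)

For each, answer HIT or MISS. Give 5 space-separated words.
vaddr=804: (3,1) not in TLB -> MISS, insert
vaddr=802: (3,1) in TLB -> HIT
vaddr=802: (3,1) in TLB -> HIT
vaddr=210: (0,6) not in TLB -> MISS, insert
vaddr=222: (0,6) in TLB -> HIT

Answer: MISS HIT HIT MISS HIT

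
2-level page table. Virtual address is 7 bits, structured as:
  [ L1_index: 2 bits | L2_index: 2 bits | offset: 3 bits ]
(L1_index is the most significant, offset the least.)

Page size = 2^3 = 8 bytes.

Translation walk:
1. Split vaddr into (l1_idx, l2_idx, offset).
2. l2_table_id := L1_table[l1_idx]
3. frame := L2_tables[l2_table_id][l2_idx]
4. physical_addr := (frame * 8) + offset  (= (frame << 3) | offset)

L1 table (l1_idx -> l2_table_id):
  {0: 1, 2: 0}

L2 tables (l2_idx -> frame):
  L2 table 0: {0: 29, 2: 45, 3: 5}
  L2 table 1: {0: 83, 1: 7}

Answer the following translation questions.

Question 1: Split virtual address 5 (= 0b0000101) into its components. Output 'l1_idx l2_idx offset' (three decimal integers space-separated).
vaddr = 5 = 0b0000101
  top 2 bits -> l1_idx = 0
  next 2 bits -> l2_idx = 0
  bottom 3 bits -> offset = 5

Answer: 0 0 5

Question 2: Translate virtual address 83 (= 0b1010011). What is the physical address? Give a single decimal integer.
Answer: 363

Derivation:
vaddr = 83 = 0b1010011
Split: l1_idx=2, l2_idx=2, offset=3
L1[2] = 0
L2[0][2] = 45
paddr = 45 * 8 + 3 = 363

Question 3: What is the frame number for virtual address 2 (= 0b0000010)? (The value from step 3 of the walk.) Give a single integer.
Answer: 83

Derivation:
vaddr = 2: l1_idx=0, l2_idx=0
L1[0] = 1; L2[1][0] = 83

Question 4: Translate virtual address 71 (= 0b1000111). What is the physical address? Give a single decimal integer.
Answer: 239

Derivation:
vaddr = 71 = 0b1000111
Split: l1_idx=2, l2_idx=0, offset=7
L1[2] = 0
L2[0][0] = 29
paddr = 29 * 8 + 7 = 239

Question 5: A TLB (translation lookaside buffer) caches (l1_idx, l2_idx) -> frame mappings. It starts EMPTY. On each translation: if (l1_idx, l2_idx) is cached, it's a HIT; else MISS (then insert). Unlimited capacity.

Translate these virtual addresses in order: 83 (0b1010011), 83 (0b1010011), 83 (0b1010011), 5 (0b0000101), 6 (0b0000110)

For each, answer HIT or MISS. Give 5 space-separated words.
vaddr=83: (2,2) not in TLB -> MISS, insert
vaddr=83: (2,2) in TLB -> HIT
vaddr=83: (2,2) in TLB -> HIT
vaddr=5: (0,0) not in TLB -> MISS, insert
vaddr=6: (0,0) in TLB -> HIT

Answer: MISS HIT HIT MISS HIT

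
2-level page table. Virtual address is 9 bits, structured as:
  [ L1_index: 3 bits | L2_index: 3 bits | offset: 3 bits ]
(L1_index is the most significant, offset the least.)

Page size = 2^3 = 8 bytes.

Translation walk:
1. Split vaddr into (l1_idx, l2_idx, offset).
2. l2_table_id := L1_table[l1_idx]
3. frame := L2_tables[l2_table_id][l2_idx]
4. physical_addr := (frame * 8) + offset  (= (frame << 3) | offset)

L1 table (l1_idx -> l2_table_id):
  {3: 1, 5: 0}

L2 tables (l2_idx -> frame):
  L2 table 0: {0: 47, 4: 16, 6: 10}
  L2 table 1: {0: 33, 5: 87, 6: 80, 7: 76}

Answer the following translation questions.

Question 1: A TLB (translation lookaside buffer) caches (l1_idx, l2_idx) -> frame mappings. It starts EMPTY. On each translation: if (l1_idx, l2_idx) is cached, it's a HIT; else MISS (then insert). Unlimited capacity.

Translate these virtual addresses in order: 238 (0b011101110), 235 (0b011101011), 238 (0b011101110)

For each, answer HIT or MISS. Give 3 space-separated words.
vaddr=238: (3,5) not in TLB -> MISS, insert
vaddr=235: (3,5) in TLB -> HIT
vaddr=238: (3,5) in TLB -> HIT

Answer: MISS HIT HIT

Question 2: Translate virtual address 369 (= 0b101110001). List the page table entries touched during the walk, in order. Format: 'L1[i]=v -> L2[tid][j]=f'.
Answer: L1[5]=0 -> L2[0][6]=10

Derivation:
vaddr = 369 = 0b101110001
Split: l1_idx=5, l2_idx=6, offset=1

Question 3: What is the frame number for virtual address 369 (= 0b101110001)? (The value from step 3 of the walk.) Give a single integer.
Answer: 10

Derivation:
vaddr = 369: l1_idx=5, l2_idx=6
L1[5] = 0; L2[0][6] = 10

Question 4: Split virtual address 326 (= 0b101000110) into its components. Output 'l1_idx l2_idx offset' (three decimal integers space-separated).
Answer: 5 0 6

Derivation:
vaddr = 326 = 0b101000110
  top 3 bits -> l1_idx = 5
  next 3 bits -> l2_idx = 0
  bottom 3 bits -> offset = 6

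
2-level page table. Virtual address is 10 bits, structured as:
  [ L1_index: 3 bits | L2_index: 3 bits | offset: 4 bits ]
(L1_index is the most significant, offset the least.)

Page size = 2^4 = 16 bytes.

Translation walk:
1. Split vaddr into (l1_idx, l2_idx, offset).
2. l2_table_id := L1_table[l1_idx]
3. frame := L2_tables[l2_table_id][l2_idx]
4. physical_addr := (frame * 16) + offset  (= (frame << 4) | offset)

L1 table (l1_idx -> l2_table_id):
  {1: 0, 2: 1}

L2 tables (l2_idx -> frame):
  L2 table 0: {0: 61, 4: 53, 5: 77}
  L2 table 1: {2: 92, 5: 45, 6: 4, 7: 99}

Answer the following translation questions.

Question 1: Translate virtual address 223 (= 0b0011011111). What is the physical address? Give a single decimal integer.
vaddr = 223 = 0b0011011111
Split: l1_idx=1, l2_idx=5, offset=15
L1[1] = 0
L2[0][5] = 77
paddr = 77 * 16 + 15 = 1247

Answer: 1247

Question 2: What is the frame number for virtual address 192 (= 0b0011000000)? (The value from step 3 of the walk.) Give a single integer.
vaddr = 192: l1_idx=1, l2_idx=4
L1[1] = 0; L2[0][4] = 53

Answer: 53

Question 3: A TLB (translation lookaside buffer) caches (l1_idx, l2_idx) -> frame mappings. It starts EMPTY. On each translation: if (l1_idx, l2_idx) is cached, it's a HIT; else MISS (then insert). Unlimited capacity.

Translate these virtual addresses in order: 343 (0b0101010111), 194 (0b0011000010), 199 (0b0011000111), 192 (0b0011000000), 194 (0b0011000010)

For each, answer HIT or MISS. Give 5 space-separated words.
Answer: MISS MISS HIT HIT HIT

Derivation:
vaddr=343: (2,5) not in TLB -> MISS, insert
vaddr=194: (1,4) not in TLB -> MISS, insert
vaddr=199: (1,4) in TLB -> HIT
vaddr=192: (1,4) in TLB -> HIT
vaddr=194: (1,4) in TLB -> HIT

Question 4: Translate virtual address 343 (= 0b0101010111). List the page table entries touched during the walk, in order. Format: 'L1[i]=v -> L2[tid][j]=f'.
Answer: L1[2]=1 -> L2[1][5]=45

Derivation:
vaddr = 343 = 0b0101010111
Split: l1_idx=2, l2_idx=5, offset=7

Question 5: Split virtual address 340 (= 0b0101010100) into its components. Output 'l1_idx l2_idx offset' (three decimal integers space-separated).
vaddr = 340 = 0b0101010100
  top 3 bits -> l1_idx = 2
  next 3 bits -> l2_idx = 5
  bottom 4 bits -> offset = 4

Answer: 2 5 4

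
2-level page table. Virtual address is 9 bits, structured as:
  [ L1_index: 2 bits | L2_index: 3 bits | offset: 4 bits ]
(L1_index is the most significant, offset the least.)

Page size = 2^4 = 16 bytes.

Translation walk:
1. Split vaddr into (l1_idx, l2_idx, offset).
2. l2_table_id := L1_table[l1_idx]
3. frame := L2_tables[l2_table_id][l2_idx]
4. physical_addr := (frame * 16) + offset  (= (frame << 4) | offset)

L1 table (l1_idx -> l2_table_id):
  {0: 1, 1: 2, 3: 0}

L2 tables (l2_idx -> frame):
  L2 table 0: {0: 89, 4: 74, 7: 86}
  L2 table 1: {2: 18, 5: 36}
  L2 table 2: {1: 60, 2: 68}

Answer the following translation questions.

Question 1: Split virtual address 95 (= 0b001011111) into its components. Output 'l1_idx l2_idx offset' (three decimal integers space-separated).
Answer: 0 5 15

Derivation:
vaddr = 95 = 0b001011111
  top 2 bits -> l1_idx = 0
  next 3 bits -> l2_idx = 5
  bottom 4 bits -> offset = 15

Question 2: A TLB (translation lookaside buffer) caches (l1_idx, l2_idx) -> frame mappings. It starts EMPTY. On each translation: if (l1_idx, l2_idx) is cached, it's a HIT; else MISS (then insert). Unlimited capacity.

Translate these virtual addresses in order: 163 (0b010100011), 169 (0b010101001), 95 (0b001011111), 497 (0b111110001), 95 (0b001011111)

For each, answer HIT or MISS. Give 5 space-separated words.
Answer: MISS HIT MISS MISS HIT

Derivation:
vaddr=163: (1,2) not in TLB -> MISS, insert
vaddr=169: (1,2) in TLB -> HIT
vaddr=95: (0,5) not in TLB -> MISS, insert
vaddr=497: (3,7) not in TLB -> MISS, insert
vaddr=95: (0,5) in TLB -> HIT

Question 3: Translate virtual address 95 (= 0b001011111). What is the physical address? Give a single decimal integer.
Answer: 591

Derivation:
vaddr = 95 = 0b001011111
Split: l1_idx=0, l2_idx=5, offset=15
L1[0] = 1
L2[1][5] = 36
paddr = 36 * 16 + 15 = 591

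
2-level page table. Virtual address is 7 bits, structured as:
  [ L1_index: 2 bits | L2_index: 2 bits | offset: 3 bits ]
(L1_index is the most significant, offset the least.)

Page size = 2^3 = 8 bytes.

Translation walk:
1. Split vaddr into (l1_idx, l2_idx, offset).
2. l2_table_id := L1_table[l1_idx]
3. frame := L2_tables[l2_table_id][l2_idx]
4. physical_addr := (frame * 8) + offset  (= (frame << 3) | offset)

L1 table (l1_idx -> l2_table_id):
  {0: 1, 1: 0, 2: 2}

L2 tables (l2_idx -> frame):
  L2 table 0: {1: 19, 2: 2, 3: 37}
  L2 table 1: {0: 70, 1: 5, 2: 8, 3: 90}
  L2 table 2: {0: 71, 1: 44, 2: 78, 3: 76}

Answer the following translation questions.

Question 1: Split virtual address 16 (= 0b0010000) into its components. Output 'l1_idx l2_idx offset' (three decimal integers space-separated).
vaddr = 16 = 0b0010000
  top 2 bits -> l1_idx = 0
  next 2 bits -> l2_idx = 2
  bottom 3 bits -> offset = 0

Answer: 0 2 0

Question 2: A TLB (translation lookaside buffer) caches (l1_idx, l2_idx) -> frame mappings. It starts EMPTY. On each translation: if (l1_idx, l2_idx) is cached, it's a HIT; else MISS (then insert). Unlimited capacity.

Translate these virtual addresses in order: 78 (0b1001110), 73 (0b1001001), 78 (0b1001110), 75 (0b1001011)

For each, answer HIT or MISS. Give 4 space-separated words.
Answer: MISS HIT HIT HIT

Derivation:
vaddr=78: (2,1) not in TLB -> MISS, insert
vaddr=73: (2,1) in TLB -> HIT
vaddr=78: (2,1) in TLB -> HIT
vaddr=75: (2,1) in TLB -> HIT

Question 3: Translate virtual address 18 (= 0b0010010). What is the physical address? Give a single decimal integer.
Answer: 66

Derivation:
vaddr = 18 = 0b0010010
Split: l1_idx=0, l2_idx=2, offset=2
L1[0] = 1
L2[1][2] = 8
paddr = 8 * 8 + 2 = 66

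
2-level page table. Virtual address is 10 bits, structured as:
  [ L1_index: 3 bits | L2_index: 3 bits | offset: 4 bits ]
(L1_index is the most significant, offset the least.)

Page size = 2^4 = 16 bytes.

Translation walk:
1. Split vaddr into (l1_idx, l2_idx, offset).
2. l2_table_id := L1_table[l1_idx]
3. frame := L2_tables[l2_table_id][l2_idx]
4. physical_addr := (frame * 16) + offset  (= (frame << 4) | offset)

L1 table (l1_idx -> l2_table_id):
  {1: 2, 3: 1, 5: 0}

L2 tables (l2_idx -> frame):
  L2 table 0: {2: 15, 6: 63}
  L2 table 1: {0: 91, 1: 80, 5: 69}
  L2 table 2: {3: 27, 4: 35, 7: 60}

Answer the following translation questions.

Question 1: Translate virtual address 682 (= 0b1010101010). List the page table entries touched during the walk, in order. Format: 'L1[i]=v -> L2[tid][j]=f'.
vaddr = 682 = 0b1010101010
Split: l1_idx=5, l2_idx=2, offset=10

Answer: L1[5]=0 -> L2[0][2]=15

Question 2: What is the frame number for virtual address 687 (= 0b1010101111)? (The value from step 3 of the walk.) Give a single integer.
Answer: 15

Derivation:
vaddr = 687: l1_idx=5, l2_idx=2
L1[5] = 0; L2[0][2] = 15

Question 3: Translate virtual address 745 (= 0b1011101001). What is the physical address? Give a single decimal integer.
Answer: 1017

Derivation:
vaddr = 745 = 0b1011101001
Split: l1_idx=5, l2_idx=6, offset=9
L1[5] = 0
L2[0][6] = 63
paddr = 63 * 16 + 9 = 1017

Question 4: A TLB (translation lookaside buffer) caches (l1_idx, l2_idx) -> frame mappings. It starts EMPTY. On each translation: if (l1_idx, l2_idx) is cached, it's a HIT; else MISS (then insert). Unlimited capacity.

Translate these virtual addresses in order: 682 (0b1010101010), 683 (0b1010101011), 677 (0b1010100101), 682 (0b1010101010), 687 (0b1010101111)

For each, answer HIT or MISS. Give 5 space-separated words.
vaddr=682: (5,2) not in TLB -> MISS, insert
vaddr=683: (5,2) in TLB -> HIT
vaddr=677: (5,2) in TLB -> HIT
vaddr=682: (5,2) in TLB -> HIT
vaddr=687: (5,2) in TLB -> HIT

Answer: MISS HIT HIT HIT HIT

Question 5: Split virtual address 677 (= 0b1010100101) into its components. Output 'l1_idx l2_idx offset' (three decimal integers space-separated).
Answer: 5 2 5

Derivation:
vaddr = 677 = 0b1010100101
  top 3 bits -> l1_idx = 5
  next 3 bits -> l2_idx = 2
  bottom 4 bits -> offset = 5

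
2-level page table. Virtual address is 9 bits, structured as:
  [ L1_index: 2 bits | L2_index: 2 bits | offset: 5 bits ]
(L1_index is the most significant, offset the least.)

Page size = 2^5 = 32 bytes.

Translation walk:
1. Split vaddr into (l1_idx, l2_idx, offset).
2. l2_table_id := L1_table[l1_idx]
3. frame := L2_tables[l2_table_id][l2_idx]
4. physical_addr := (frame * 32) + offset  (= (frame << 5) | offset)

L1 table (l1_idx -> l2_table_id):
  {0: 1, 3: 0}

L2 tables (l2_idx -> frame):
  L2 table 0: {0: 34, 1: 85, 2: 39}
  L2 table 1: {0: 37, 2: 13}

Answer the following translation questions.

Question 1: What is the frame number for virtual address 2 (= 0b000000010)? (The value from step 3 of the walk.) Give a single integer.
Answer: 37

Derivation:
vaddr = 2: l1_idx=0, l2_idx=0
L1[0] = 1; L2[1][0] = 37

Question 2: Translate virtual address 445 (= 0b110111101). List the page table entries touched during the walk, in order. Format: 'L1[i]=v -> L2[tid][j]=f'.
Answer: L1[3]=0 -> L2[0][1]=85

Derivation:
vaddr = 445 = 0b110111101
Split: l1_idx=3, l2_idx=1, offset=29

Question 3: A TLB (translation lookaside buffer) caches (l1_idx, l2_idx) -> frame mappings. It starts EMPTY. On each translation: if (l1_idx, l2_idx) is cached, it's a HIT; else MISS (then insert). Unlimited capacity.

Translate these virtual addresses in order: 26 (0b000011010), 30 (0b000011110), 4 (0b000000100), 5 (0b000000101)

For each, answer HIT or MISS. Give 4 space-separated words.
vaddr=26: (0,0) not in TLB -> MISS, insert
vaddr=30: (0,0) in TLB -> HIT
vaddr=4: (0,0) in TLB -> HIT
vaddr=5: (0,0) in TLB -> HIT

Answer: MISS HIT HIT HIT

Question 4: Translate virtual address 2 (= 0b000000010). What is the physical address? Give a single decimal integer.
vaddr = 2 = 0b000000010
Split: l1_idx=0, l2_idx=0, offset=2
L1[0] = 1
L2[1][0] = 37
paddr = 37 * 32 + 2 = 1186

Answer: 1186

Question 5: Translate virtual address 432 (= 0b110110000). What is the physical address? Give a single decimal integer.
vaddr = 432 = 0b110110000
Split: l1_idx=3, l2_idx=1, offset=16
L1[3] = 0
L2[0][1] = 85
paddr = 85 * 32 + 16 = 2736

Answer: 2736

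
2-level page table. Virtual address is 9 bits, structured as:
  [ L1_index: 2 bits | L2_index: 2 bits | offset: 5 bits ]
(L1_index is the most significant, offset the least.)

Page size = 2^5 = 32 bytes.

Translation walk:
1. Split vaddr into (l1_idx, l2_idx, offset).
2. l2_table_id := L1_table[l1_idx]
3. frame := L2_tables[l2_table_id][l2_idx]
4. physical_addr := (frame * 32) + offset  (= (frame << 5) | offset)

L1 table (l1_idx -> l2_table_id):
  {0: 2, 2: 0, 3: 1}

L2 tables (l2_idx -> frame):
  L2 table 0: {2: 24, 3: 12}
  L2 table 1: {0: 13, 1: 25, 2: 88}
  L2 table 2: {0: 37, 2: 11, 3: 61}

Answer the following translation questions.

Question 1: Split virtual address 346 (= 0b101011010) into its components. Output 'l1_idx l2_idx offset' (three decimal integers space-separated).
vaddr = 346 = 0b101011010
  top 2 bits -> l1_idx = 2
  next 2 bits -> l2_idx = 2
  bottom 5 bits -> offset = 26

Answer: 2 2 26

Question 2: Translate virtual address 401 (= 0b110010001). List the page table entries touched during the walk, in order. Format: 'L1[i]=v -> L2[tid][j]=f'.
vaddr = 401 = 0b110010001
Split: l1_idx=3, l2_idx=0, offset=17

Answer: L1[3]=1 -> L2[1][0]=13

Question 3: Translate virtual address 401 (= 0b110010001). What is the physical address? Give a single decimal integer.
vaddr = 401 = 0b110010001
Split: l1_idx=3, l2_idx=0, offset=17
L1[3] = 1
L2[1][0] = 13
paddr = 13 * 32 + 17 = 433

Answer: 433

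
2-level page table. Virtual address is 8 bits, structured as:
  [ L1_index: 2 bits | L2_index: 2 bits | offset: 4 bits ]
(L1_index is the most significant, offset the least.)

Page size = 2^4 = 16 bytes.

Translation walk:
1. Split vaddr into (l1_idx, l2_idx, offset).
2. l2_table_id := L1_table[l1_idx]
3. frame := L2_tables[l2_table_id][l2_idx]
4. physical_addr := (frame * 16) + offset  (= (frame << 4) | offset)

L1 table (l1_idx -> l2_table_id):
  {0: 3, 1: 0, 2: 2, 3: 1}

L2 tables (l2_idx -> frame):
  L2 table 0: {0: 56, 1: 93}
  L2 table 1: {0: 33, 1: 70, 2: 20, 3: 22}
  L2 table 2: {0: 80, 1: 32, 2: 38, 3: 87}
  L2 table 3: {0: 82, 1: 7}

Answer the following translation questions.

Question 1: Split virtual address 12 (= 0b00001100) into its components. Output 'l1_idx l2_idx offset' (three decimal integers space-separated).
vaddr = 12 = 0b00001100
  top 2 bits -> l1_idx = 0
  next 2 bits -> l2_idx = 0
  bottom 4 bits -> offset = 12

Answer: 0 0 12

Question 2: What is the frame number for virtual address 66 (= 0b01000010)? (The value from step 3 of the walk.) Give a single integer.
vaddr = 66: l1_idx=1, l2_idx=0
L1[1] = 0; L2[0][0] = 56

Answer: 56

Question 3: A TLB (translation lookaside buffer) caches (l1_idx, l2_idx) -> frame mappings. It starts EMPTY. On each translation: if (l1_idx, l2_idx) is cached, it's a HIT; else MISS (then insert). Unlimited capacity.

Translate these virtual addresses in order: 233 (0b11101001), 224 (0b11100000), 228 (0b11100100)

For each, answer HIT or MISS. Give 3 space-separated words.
Answer: MISS HIT HIT

Derivation:
vaddr=233: (3,2) not in TLB -> MISS, insert
vaddr=224: (3,2) in TLB -> HIT
vaddr=228: (3,2) in TLB -> HIT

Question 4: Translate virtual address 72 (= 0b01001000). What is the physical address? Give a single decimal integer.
Answer: 904

Derivation:
vaddr = 72 = 0b01001000
Split: l1_idx=1, l2_idx=0, offset=8
L1[1] = 0
L2[0][0] = 56
paddr = 56 * 16 + 8 = 904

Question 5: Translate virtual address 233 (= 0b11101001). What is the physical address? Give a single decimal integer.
Answer: 329

Derivation:
vaddr = 233 = 0b11101001
Split: l1_idx=3, l2_idx=2, offset=9
L1[3] = 1
L2[1][2] = 20
paddr = 20 * 16 + 9 = 329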